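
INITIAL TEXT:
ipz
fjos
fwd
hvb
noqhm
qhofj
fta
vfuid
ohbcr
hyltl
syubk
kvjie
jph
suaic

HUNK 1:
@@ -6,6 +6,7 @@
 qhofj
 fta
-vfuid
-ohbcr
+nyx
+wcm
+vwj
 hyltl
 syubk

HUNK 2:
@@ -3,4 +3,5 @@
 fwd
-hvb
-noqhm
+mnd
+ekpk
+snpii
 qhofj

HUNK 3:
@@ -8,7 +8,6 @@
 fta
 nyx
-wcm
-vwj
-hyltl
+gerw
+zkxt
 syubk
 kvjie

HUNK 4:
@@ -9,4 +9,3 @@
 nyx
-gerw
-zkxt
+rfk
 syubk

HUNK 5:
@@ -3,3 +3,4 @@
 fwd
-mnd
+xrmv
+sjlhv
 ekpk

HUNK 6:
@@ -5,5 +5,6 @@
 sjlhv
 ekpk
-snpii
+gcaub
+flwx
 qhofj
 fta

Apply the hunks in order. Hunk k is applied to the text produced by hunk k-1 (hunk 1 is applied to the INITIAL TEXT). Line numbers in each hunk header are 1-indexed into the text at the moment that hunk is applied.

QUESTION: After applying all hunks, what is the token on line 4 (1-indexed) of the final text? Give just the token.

Answer: xrmv

Derivation:
Hunk 1: at line 6 remove [vfuid,ohbcr] add [nyx,wcm,vwj] -> 15 lines: ipz fjos fwd hvb noqhm qhofj fta nyx wcm vwj hyltl syubk kvjie jph suaic
Hunk 2: at line 3 remove [hvb,noqhm] add [mnd,ekpk,snpii] -> 16 lines: ipz fjos fwd mnd ekpk snpii qhofj fta nyx wcm vwj hyltl syubk kvjie jph suaic
Hunk 3: at line 8 remove [wcm,vwj,hyltl] add [gerw,zkxt] -> 15 lines: ipz fjos fwd mnd ekpk snpii qhofj fta nyx gerw zkxt syubk kvjie jph suaic
Hunk 4: at line 9 remove [gerw,zkxt] add [rfk] -> 14 lines: ipz fjos fwd mnd ekpk snpii qhofj fta nyx rfk syubk kvjie jph suaic
Hunk 5: at line 3 remove [mnd] add [xrmv,sjlhv] -> 15 lines: ipz fjos fwd xrmv sjlhv ekpk snpii qhofj fta nyx rfk syubk kvjie jph suaic
Hunk 6: at line 5 remove [snpii] add [gcaub,flwx] -> 16 lines: ipz fjos fwd xrmv sjlhv ekpk gcaub flwx qhofj fta nyx rfk syubk kvjie jph suaic
Final line 4: xrmv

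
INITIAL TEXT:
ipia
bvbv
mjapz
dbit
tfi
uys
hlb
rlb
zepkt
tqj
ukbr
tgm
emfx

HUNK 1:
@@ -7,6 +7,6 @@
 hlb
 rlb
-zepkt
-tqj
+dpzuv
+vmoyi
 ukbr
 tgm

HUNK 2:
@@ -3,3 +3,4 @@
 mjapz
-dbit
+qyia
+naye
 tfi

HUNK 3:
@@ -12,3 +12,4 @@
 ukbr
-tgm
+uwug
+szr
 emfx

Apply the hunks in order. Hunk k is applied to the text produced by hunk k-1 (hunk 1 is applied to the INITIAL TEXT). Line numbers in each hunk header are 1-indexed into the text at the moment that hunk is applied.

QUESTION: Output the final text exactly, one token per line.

Hunk 1: at line 7 remove [zepkt,tqj] add [dpzuv,vmoyi] -> 13 lines: ipia bvbv mjapz dbit tfi uys hlb rlb dpzuv vmoyi ukbr tgm emfx
Hunk 2: at line 3 remove [dbit] add [qyia,naye] -> 14 lines: ipia bvbv mjapz qyia naye tfi uys hlb rlb dpzuv vmoyi ukbr tgm emfx
Hunk 3: at line 12 remove [tgm] add [uwug,szr] -> 15 lines: ipia bvbv mjapz qyia naye tfi uys hlb rlb dpzuv vmoyi ukbr uwug szr emfx

Answer: ipia
bvbv
mjapz
qyia
naye
tfi
uys
hlb
rlb
dpzuv
vmoyi
ukbr
uwug
szr
emfx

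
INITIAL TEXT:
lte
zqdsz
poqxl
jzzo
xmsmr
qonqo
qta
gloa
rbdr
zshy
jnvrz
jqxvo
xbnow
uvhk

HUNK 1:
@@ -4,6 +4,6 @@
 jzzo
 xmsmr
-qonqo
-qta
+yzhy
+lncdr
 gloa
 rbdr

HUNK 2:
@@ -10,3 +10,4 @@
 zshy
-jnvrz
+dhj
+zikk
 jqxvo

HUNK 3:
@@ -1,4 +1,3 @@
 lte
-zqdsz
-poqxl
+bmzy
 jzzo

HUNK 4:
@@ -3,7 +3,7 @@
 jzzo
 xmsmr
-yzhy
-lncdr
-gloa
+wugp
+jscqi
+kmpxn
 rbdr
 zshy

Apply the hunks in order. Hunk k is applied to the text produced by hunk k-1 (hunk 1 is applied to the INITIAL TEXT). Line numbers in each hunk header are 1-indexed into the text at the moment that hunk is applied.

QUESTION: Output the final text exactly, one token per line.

Answer: lte
bmzy
jzzo
xmsmr
wugp
jscqi
kmpxn
rbdr
zshy
dhj
zikk
jqxvo
xbnow
uvhk

Derivation:
Hunk 1: at line 4 remove [qonqo,qta] add [yzhy,lncdr] -> 14 lines: lte zqdsz poqxl jzzo xmsmr yzhy lncdr gloa rbdr zshy jnvrz jqxvo xbnow uvhk
Hunk 2: at line 10 remove [jnvrz] add [dhj,zikk] -> 15 lines: lte zqdsz poqxl jzzo xmsmr yzhy lncdr gloa rbdr zshy dhj zikk jqxvo xbnow uvhk
Hunk 3: at line 1 remove [zqdsz,poqxl] add [bmzy] -> 14 lines: lte bmzy jzzo xmsmr yzhy lncdr gloa rbdr zshy dhj zikk jqxvo xbnow uvhk
Hunk 4: at line 3 remove [yzhy,lncdr,gloa] add [wugp,jscqi,kmpxn] -> 14 lines: lte bmzy jzzo xmsmr wugp jscqi kmpxn rbdr zshy dhj zikk jqxvo xbnow uvhk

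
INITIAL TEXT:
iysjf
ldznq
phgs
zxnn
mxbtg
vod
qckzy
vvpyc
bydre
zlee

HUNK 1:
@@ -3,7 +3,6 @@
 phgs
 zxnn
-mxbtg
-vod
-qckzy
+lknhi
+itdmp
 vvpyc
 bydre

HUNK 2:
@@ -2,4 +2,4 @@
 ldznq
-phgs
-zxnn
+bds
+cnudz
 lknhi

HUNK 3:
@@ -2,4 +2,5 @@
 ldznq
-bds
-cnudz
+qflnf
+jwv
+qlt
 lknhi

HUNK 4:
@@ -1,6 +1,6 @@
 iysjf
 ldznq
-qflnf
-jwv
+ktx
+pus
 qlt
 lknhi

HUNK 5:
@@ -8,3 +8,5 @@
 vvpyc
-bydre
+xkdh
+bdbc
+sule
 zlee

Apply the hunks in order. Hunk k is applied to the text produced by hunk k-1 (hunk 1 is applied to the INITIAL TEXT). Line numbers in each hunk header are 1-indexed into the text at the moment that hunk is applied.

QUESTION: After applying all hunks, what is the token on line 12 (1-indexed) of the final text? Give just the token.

Hunk 1: at line 3 remove [mxbtg,vod,qckzy] add [lknhi,itdmp] -> 9 lines: iysjf ldznq phgs zxnn lknhi itdmp vvpyc bydre zlee
Hunk 2: at line 2 remove [phgs,zxnn] add [bds,cnudz] -> 9 lines: iysjf ldznq bds cnudz lknhi itdmp vvpyc bydre zlee
Hunk 3: at line 2 remove [bds,cnudz] add [qflnf,jwv,qlt] -> 10 lines: iysjf ldznq qflnf jwv qlt lknhi itdmp vvpyc bydre zlee
Hunk 4: at line 1 remove [qflnf,jwv] add [ktx,pus] -> 10 lines: iysjf ldznq ktx pus qlt lknhi itdmp vvpyc bydre zlee
Hunk 5: at line 8 remove [bydre] add [xkdh,bdbc,sule] -> 12 lines: iysjf ldznq ktx pus qlt lknhi itdmp vvpyc xkdh bdbc sule zlee
Final line 12: zlee

Answer: zlee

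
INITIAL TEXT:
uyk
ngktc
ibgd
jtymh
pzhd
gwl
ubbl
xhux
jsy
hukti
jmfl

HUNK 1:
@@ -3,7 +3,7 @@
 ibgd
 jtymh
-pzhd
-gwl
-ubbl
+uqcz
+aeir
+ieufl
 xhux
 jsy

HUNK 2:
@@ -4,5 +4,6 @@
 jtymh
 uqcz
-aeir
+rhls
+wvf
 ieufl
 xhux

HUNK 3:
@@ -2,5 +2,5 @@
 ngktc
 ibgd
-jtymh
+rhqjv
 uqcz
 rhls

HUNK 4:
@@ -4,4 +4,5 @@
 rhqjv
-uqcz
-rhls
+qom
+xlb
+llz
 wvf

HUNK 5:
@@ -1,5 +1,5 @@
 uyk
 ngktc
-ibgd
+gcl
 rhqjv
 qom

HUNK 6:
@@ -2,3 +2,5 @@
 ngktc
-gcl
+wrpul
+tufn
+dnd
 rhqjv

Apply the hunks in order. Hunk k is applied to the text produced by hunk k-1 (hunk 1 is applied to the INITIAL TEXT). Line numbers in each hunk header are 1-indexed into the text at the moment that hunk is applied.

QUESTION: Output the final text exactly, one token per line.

Hunk 1: at line 3 remove [pzhd,gwl,ubbl] add [uqcz,aeir,ieufl] -> 11 lines: uyk ngktc ibgd jtymh uqcz aeir ieufl xhux jsy hukti jmfl
Hunk 2: at line 4 remove [aeir] add [rhls,wvf] -> 12 lines: uyk ngktc ibgd jtymh uqcz rhls wvf ieufl xhux jsy hukti jmfl
Hunk 3: at line 2 remove [jtymh] add [rhqjv] -> 12 lines: uyk ngktc ibgd rhqjv uqcz rhls wvf ieufl xhux jsy hukti jmfl
Hunk 4: at line 4 remove [uqcz,rhls] add [qom,xlb,llz] -> 13 lines: uyk ngktc ibgd rhqjv qom xlb llz wvf ieufl xhux jsy hukti jmfl
Hunk 5: at line 1 remove [ibgd] add [gcl] -> 13 lines: uyk ngktc gcl rhqjv qom xlb llz wvf ieufl xhux jsy hukti jmfl
Hunk 6: at line 2 remove [gcl] add [wrpul,tufn,dnd] -> 15 lines: uyk ngktc wrpul tufn dnd rhqjv qom xlb llz wvf ieufl xhux jsy hukti jmfl

Answer: uyk
ngktc
wrpul
tufn
dnd
rhqjv
qom
xlb
llz
wvf
ieufl
xhux
jsy
hukti
jmfl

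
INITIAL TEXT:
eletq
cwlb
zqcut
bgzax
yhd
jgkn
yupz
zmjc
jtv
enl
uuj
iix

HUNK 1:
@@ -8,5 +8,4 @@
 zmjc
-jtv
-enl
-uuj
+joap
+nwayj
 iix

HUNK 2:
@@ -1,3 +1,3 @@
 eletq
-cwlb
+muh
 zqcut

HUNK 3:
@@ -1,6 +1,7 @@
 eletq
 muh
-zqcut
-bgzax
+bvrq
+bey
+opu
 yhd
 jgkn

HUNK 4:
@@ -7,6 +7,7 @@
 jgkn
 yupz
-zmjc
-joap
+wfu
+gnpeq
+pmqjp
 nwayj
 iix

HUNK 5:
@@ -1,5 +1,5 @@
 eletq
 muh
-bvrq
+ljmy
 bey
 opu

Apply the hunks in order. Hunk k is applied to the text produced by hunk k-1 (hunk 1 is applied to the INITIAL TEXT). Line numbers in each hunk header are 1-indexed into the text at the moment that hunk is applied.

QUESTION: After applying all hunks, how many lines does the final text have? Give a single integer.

Answer: 13

Derivation:
Hunk 1: at line 8 remove [jtv,enl,uuj] add [joap,nwayj] -> 11 lines: eletq cwlb zqcut bgzax yhd jgkn yupz zmjc joap nwayj iix
Hunk 2: at line 1 remove [cwlb] add [muh] -> 11 lines: eletq muh zqcut bgzax yhd jgkn yupz zmjc joap nwayj iix
Hunk 3: at line 1 remove [zqcut,bgzax] add [bvrq,bey,opu] -> 12 lines: eletq muh bvrq bey opu yhd jgkn yupz zmjc joap nwayj iix
Hunk 4: at line 7 remove [zmjc,joap] add [wfu,gnpeq,pmqjp] -> 13 lines: eletq muh bvrq bey opu yhd jgkn yupz wfu gnpeq pmqjp nwayj iix
Hunk 5: at line 1 remove [bvrq] add [ljmy] -> 13 lines: eletq muh ljmy bey opu yhd jgkn yupz wfu gnpeq pmqjp nwayj iix
Final line count: 13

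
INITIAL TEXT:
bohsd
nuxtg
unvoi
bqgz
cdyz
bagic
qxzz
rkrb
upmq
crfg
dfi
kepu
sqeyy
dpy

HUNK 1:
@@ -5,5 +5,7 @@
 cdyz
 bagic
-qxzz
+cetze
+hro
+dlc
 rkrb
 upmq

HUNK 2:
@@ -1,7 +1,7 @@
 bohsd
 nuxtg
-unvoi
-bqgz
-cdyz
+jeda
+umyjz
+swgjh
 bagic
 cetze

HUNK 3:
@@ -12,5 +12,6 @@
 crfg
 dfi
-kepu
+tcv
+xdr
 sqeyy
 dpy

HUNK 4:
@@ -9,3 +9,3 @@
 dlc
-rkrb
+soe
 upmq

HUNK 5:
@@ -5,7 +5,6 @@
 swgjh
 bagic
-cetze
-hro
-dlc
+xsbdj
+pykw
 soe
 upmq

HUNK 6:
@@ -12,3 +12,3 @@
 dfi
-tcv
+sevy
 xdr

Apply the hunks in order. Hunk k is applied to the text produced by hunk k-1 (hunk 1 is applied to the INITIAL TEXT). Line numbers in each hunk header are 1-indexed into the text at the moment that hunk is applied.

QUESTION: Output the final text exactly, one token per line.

Answer: bohsd
nuxtg
jeda
umyjz
swgjh
bagic
xsbdj
pykw
soe
upmq
crfg
dfi
sevy
xdr
sqeyy
dpy

Derivation:
Hunk 1: at line 5 remove [qxzz] add [cetze,hro,dlc] -> 16 lines: bohsd nuxtg unvoi bqgz cdyz bagic cetze hro dlc rkrb upmq crfg dfi kepu sqeyy dpy
Hunk 2: at line 1 remove [unvoi,bqgz,cdyz] add [jeda,umyjz,swgjh] -> 16 lines: bohsd nuxtg jeda umyjz swgjh bagic cetze hro dlc rkrb upmq crfg dfi kepu sqeyy dpy
Hunk 3: at line 12 remove [kepu] add [tcv,xdr] -> 17 lines: bohsd nuxtg jeda umyjz swgjh bagic cetze hro dlc rkrb upmq crfg dfi tcv xdr sqeyy dpy
Hunk 4: at line 9 remove [rkrb] add [soe] -> 17 lines: bohsd nuxtg jeda umyjz swgjh bagic cetze hro dlc soe upmq crfg dfi tcv xdr sqeyy dpy
Hunk 5: at line 5 remove [cetze,hro,dlc] add [xsbdj,pykw] -> 16 lines: bohsd nuxtg jeda umyjz swgjh bagic xsbdj pykw soe upmq crfg dfi tcv xdr sqeyy dpy
Hunk 6: at line 12 remove [tcv] add [sevy] -> 16 lines: bohsd nuxtg jeda umyjz swgjh bagic xsbdj pykw soe upmq crfg dfi sevy xdr sqeyy dpy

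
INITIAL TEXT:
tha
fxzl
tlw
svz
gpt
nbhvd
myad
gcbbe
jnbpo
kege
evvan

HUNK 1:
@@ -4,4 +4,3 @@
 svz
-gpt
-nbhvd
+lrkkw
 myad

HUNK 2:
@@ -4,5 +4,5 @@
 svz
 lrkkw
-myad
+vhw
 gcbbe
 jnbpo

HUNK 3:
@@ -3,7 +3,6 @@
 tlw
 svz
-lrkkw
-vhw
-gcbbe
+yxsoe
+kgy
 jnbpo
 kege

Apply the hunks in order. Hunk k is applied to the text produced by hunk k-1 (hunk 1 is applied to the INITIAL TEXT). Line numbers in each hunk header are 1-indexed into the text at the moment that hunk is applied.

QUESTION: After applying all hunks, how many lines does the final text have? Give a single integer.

Answer: 9

Derivation:
Hunk 1: at line 4 remove [gpt,nbhvd] add [lrkkw] -> 10 lines: tha fxzl tlw svz lrkkw myad gcbbe jnbpo kege evvan
Hunk 2: at line 4 remove [myad] add [vhw] -> 10 lines: tha fxzl tlw svz lrkkw vhw gcbbe jnbpo kege evvan
Hunk 3: at line 3 remove [lrkkw,vhw,gcbbe] add [yxsoe,kgy] -> 9 lines: tha fxzl tlw svz yxsoe kgy jnbpo kege evvan
Final line count: 9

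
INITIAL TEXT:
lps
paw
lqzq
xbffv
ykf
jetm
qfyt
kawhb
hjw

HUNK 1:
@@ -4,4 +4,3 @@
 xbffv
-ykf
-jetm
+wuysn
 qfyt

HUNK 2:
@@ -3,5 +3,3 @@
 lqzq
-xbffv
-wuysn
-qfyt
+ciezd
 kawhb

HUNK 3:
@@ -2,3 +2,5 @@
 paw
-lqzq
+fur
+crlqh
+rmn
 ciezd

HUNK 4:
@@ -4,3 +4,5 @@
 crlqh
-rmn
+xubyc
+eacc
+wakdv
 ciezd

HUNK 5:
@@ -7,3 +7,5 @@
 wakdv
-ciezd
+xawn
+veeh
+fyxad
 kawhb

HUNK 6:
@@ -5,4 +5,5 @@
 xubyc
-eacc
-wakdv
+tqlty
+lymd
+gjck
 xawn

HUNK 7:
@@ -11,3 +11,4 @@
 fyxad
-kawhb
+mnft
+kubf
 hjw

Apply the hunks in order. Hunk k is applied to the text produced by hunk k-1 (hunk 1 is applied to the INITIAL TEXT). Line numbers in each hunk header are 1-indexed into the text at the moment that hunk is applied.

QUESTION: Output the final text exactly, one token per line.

Hunk 1: at line 4 remove [ykf,jetm] add [wuysn] -> 8 lines: lps paw lqzq xbffv wuysn qfyt kawhb hjw
Hunk 2: at line 3 remove [xbffv,wuysn,qfyt] add [ciezd] -> 6 lines: lps paw lqzq ciezd kawhb hjw
Hunk 3: at line 2 remove [lqzq] add [fur,crlqh,rmn] -> 8 lines: lps paw fur crlqh rmn ciezd kawhb hjw
Hunk 4: at line 4 remove [rmn] add [xubyc,eacc,wakdv] -> 10 lines: lps paw fur crlqh xubyc eacc wakdv ciezd kawhb hjw
Hunk 5: at line 7 remove [ciezd] add [xawn,veeh,fyxad] -> 12 lines: lps paw fur crlqh xubyc eacc wakdv xawn veeh fyxad kawhb hjw
Hunk 6: at line 5 remove [eacc,wakdv] add [tqlty,lymd,gjck] -> 13 lines: lps paw fur crlqh xubyc tqlty lymd gjck xawn veeh fyxad kawhb hjw
Hunk 7: at line 11 remove [kawhb] add [mnft,kubf] -> 14 lines: lps paw fur crlqh xubyc tqlty lymd gjck xawn veeh fyxad mnft kubf hjw

Answer: lps
paw
fur
crlqh
xubyc
tqlty
lymd
gjck
xawn
veeh
fyxad
mnft
kubf
hjw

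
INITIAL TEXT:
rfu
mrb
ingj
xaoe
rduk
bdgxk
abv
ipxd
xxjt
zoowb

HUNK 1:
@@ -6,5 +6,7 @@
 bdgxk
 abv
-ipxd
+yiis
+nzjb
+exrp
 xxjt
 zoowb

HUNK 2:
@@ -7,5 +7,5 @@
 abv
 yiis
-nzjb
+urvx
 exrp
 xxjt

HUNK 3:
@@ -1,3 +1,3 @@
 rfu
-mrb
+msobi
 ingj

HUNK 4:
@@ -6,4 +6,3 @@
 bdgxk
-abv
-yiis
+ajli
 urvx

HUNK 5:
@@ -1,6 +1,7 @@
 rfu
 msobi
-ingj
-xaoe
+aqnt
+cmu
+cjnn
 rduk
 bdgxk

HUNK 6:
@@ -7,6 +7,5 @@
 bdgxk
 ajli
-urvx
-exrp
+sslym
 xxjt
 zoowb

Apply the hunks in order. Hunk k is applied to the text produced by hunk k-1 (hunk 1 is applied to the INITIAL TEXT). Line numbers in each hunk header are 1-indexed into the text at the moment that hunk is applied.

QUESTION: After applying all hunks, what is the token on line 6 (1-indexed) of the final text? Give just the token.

Answer: rduk

Derivation:
Hunk 1: at line 6 remove [ipxd] add [yiis,nzjb,exrp] -> 12 lines: rfu mrb ingj xaoe rduk bdgxk abv yiis nzjb exrp xxjt zoowb
Hunk 2: at line 7 remove [nzjb] add [urvx] -> 12 lines: rfu mrb ingj xaoe rduk bdgxk abv yiis urvx exrp xxjt zoowb
Hunk 3: at line 1 remove [mrb] add [msobi] -> 12 lines: rfu msobi ingj xaoe rduk bdgxk abv yiis urvx exrp xxjt zoowb
Hunk 4: at line 6 remove [abv,yiis] add [ajli] -> 11 lines: rfu msobi ingj xaoe rduk bdgxk ajli urvx exrp xxjt zoowb
Hunk 5: at line 1 remove [ingj,xaoe] add [aqnt,cmu,cjnn] -> 12 lines: rfu msobi aqnt cmu cjnn rduk bdgxk ajli urvx exrp xxjt zoowb
Hunk 6: at line 7 remove [urvx,exrp] add [sslym] -> 11 lines: rfu msobi aqnt cmu cjnn rduk bdgxk ajli sslym xxjt zoowb
Final line 6: rduk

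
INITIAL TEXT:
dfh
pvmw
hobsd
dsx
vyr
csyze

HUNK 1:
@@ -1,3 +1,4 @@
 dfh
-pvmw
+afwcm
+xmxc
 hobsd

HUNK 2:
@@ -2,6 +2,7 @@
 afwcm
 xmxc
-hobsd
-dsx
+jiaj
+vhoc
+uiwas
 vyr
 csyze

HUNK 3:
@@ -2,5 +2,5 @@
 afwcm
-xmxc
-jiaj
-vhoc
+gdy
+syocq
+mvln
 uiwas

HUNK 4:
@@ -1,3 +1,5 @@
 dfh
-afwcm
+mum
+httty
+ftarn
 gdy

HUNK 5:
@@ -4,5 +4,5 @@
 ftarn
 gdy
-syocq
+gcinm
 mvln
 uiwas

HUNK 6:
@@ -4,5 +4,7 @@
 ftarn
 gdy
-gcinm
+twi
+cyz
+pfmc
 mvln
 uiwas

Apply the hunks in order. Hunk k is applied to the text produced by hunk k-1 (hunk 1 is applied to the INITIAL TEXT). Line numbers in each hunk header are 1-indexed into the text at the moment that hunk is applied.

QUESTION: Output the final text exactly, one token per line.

Hunk 1: at line 1 remove [pvmw] add [afwcm,xmxc] -> 7 lines: dfh afwcm xmxc hobsd dsx vyr csyze
Hunk 2: at line 2 remove [hobsd,dsx] add [jiaj,vhoc,uiwas] -> 8 lines: dfh afwcm xmxc jiaj vhoc uiwas vyr csyze
Hunk 3: at line 2 remove [xmxc,jiaj,vhoc] add [gdy,syocq,mvln] -> 8 lines: dfh afwcm gdy syocq mvln uiwas vyr csyze
Hunk 4: at line 1 remove [afwcm] add [mum,httty,ftarn] -> 10 lines: dfh mum httty ftarn gdy syocq mvln uiwas vyr csyze
Hunk 5: at line 4 remove [syocq] add [gcinm] -> 10 lines: dfh mum httty ftarn gdy gcinm mvln uiwas vyr csyze
Hunk 6: at line 4 remove [gcinm] add [twi,cyz,pfmc] -> 12 lines: dfh mum httty ftarn gdy twi cyz pfmc mvln uiwas vyr csyze

Answer: dfh
mum
httty
ftarn
gdy
twi
cyz
pfmc
mvln
uiwas
vyr
csyze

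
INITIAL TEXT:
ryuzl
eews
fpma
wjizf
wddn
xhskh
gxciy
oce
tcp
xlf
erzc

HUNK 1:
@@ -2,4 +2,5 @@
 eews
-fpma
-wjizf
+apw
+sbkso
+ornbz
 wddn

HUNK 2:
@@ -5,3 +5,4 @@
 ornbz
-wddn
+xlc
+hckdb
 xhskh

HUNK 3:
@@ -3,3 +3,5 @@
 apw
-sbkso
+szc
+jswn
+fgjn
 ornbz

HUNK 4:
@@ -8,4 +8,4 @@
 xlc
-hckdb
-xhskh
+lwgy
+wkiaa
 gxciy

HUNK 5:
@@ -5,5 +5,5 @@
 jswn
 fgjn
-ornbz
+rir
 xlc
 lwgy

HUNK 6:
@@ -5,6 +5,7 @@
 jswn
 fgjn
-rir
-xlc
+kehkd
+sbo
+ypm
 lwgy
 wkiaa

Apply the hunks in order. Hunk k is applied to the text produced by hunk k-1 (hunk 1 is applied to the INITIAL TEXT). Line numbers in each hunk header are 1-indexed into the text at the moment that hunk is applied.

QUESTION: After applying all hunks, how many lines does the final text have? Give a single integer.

Answer: 16

Derivation:
Hunk 1: at line 2 remove [fpma,wjizf] add [apw,sbkso,ornbz] -> 12 lines: ryuzl eews apw sbkso ornbz wddn xhskh gxciy oce tcp xlf erzc
Hunk 2: at line 5 remove [wddn] add [xlc,hckdb] -> 13 lines: ryuzl eews apw sbkso ornbz xlc hckdb xhskh gxciy oce tcp xlf erzc
Hunk 3: at line 3 remove [sbkso] add [szc,jswn,fgjn] -> 15 lines: ryuzl eews apw szc jswn fgjn ornbz xlc hckdb xhskh gxciy oce tcp xlf erzc
Hunk 4: at line 8 remove [hckdb,xhskh] add [lwgy,wkiaa] -> 15 lines: ryuzl eews apw szc jswn fgjn ornbz xlc lwgy wkiaa gxciy oce tcp xlf erzc
Hunk 5: at line 5 remove [ornbz] add [rir] -> 15 lines: ryuzl eews apw szc jswn fgjn rir xlc lwgy wkiaa gxciy oce tcp xlf erzc
Hunk 6: at line 5 remove [rir,xlc] add [kehkd,sbo,ypm] -> 16 lines: ryuzl eews apw szc jswn fgjn kehkd sbo ypm lwgy wkiaa gxciy oce tcp xlf erzc
Final line count: 16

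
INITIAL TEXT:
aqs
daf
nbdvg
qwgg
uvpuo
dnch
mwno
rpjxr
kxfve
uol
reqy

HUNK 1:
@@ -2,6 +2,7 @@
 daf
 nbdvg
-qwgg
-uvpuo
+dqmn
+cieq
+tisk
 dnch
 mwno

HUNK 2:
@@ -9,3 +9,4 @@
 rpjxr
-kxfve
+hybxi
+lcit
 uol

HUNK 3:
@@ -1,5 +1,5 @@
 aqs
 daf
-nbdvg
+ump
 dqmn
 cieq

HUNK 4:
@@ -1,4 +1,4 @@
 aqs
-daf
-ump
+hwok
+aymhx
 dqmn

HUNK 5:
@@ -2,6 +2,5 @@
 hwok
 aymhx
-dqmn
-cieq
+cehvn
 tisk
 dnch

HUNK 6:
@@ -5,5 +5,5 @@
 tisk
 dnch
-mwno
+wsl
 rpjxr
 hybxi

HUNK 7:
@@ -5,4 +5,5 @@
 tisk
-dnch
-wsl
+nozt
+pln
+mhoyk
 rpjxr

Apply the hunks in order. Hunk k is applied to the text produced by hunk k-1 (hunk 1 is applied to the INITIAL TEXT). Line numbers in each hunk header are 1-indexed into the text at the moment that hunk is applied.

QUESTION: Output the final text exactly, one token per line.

Answer: aqs
hwok
aymhx
cehvn
tisk
nozt
pln
mhoyk
rpjxr
hybxi
lcit
uol
reqy

Derivation:
Hunk 1: at line 2 remove [qwgg,uvpuo] add [dqmn,cieq,tisk] -> 12 lines: aqs daf nbdvg dqmn cieq tisk dnch mwno rpjxr kxfve uol reqy
Hunk 2: at line 9 remove [kxfve] add [hybxi,lcit] -> 13 lines: aqs daf nbdvg dqmn cieq tisk dnch mwno rpjxr hybxi lcit uol reqy
Hunk 3: at line 1 remove [nbdvg] add [ump] -> 13 lines: aqs daf ump dqmn cieq tisk dnch mwno rpjxr hybxi lcit uol reqy
Hunk 4: at line 1 remove [daf,ump] add [hwok,aymhx] -> 13 lines: aqs hwok aymhx dqmn cieq tisk dnch mwno rpjxr hybxi lcit uol reqy
Hunk 5: at line 2 remove [dqmn,cieq] add [cehvn] -> 12 lines: aqs hwok aymhx cehvn tisk dnch mwno rpjxr hybxi lcit uol reqy
Hunk 6: at line 5 remove [mwno] add [wsl] -> 12 lines: aqs hwok aymhx cehvn tisk dnch wsl rpjxr hybxi lcit uol reqy
Hunk 7: at line 5 remove [dnch,wsl] add [nozt,pln,mhoyk] -> 13 lines: aqs hwok aymhx cehvn tisk nozt pln mhoyk rpjxr hybxi lcit uol reqy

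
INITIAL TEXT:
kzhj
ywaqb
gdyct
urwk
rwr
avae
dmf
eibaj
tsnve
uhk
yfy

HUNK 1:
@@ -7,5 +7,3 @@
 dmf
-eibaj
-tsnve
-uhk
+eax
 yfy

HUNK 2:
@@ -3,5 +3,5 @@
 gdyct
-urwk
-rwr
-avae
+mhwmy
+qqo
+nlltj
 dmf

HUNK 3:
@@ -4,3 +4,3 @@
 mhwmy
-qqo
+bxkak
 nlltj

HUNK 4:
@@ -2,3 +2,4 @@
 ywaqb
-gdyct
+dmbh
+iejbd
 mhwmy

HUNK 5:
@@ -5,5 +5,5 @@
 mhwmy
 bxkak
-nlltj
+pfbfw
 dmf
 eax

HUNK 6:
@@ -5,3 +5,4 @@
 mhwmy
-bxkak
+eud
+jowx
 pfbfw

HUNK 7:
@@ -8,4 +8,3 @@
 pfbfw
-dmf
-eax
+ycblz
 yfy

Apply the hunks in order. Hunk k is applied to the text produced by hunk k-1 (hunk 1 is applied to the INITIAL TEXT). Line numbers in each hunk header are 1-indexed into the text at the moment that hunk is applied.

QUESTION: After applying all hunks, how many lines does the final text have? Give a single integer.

Answer: 10

Derivation:
Hunk 1: at line 7 remove [eibaj,tsnve,uhk] add [eax] -> 9 lines: kzhj ywaqb gdyct urwk rwr avae dmf eax yfy
Hunk 2: at line 3 remove [urwk,rwr,avae] add [mhwmy,qqo,nlltj] -> 9 lines: kzhj ywaqb gdyct mhwmy qqo nlltj dmf eax yfy
Hunk 3: at line 4 remove [qqo] add [bxkak] -> 9 lines: kzhj ywaqb gdyct mhwmy bxkak nlltj dmf eax yfy
Hunk 4: at line 2 remove [gdyct] add [dmbh,iejbd] -> 10 lines: kzhj ywaqb dmbh iejbd mhwmy bxkak nlltj dmf eax yfy
Hunk 5: at line 5 remove [nlltj] add [pfbfw] -> 10 lines: kzhj ywaqb dmbh iejbd mhwmy bxkak pfbfw dmf eax yfy
Hunk 6: at line 5 remove [bxkak] add [eud,jowx] -> 11 lines: kzhj ywaqb dmbh iejbd mhwmy eud jowx pfbfw dmf eax yfy
Hunk 7: at line 8 remove [dmf,eax] add [ycblz] -> 10 lines: kzhj ywaqb dmbh iejbd mhwmy eud jowx pfbfw ycblz yfy
Final line count: 10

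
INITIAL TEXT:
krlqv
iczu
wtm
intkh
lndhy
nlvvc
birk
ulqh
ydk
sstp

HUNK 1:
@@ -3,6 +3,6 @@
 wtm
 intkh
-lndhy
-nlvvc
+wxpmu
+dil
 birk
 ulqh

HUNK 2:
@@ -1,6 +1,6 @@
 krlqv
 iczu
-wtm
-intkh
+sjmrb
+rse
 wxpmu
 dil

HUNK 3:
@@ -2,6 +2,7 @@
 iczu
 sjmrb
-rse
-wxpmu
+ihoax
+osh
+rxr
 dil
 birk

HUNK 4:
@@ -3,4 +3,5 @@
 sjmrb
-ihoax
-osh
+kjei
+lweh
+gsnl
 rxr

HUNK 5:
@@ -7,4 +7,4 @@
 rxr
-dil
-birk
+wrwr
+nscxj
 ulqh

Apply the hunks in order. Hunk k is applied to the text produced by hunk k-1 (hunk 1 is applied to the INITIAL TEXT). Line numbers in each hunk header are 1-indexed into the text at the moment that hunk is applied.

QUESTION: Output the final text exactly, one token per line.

Hunk 1: at line 3 remove [lndhy,nlvvc] add [wxpmu,dil] -> 10 lines: krlqv iczu wtm intkh wxpmu dil birk ulqh ydk sstp
Hunk 2: at line 1 remove [wtm,intkh] add [sjmrb,rse] -> 10 lines: krlqv iczu sjmrb rse wxpmu dil birk ulqh ydk sstp
Hunk 3: at line 2 remove [rse,wxpmu] add [ihoax,osh,rxr] -> 11 lines: krlqv iczu sjmrb ihoax osh rxr dil birk ulqh ydk sstp
Hunk 4: at line 3 remove [ihoax,osh] add [kjei,lweh,gsnl] -> 12 lines: krlqv iczu sjmrb kjei lweh gsnl rxr dil birk ulqh ydk sstp
Hunk 5: at line 7 remove [dil,birk] add [wrwr,nscxj] -> 12 lines: krlqv iczu sjmrb kjei lweh gsnl rxr wrwr nscxj ulqh ydk sstp

Answer: krlqv
iczu
sjmrb
kjei
lweh
gsnl
rxr
wrwr
nscxj
ulqh
ydk
sstp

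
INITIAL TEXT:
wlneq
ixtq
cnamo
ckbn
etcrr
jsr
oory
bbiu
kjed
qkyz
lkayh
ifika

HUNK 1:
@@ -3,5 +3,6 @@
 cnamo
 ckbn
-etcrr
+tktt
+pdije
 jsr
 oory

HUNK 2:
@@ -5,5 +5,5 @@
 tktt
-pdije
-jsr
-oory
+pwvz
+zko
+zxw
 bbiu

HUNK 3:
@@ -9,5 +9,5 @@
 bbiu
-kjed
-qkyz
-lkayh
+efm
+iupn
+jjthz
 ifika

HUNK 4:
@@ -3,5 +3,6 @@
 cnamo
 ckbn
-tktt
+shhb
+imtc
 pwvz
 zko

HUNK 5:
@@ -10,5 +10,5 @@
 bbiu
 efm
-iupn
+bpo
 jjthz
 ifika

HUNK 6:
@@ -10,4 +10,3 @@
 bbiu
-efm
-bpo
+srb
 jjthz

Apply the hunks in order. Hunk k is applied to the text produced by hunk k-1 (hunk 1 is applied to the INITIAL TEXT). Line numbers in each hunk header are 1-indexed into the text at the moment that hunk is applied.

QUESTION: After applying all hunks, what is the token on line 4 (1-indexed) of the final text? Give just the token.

Hunk 1: at line 3 remove [etcrr] add [tktt,pdije] -> 13 lines: wlneq ixtq cnamo ckbn tktt pdije jsr oory bbiu kjed qkyz lkayh ifika
Hunk 2: at line 5 remove [pdije,jsr,oory] add [pwvz,zko,zxw] -> 13 lines: wlneq ixtq cnamo ckbn tktt pwvz zko zxw bbiu kjed qkyz lkayh ifika
Hunk 3: at line 9 remove [kjed,qkyz,lkayh] add [efm,iupn,jjthz] -> 13 lines: wlneq ixtq cnamo ckbn tktt pwvz zko zxw bbiu efm iupn jjthz ifika
Hunk 4: at line 3 remove [tktt] add [shhb,imtc] -> 14 lines: wlneq ixtq cnamo ckbn shhb imtc pwvz zko zxw bbiu efm iupn jjthz ifika
Hunk 5: at line 10 remove [iupn] add [bpo] -> 14 lines: wlneq ixtq cnamo ckbn shhb imtc pwvz zko zxw bbiu efm bpo jjthz ifika
Hunk 6: at line 10 remove [efm,bpo] add [srb] -> 13 lines: wlneq ixtq cnamo ckbn shhb imtc pwvz zko zxw bbiu srb jjthz ifika
Final line 4: ckbn

Answer: ckbn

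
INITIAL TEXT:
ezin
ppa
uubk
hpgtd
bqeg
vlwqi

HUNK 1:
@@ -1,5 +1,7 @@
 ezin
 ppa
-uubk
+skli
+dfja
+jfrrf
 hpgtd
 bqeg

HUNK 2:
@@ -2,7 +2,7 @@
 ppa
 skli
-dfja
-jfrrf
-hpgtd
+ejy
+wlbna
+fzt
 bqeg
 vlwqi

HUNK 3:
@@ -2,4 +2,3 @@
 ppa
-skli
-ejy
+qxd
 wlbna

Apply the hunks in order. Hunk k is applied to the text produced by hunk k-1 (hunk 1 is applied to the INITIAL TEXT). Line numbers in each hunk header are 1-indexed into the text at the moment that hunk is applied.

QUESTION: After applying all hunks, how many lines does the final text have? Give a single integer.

Hunk 1: at line 1 remove [uubk] add [skli,dfja,jfrrf] -> 8 lines: ezin ppa skli dfja jfrrf hpgtd bqeg vlwqi
Hunk 2: at line 2 remove [dfja,jfrrf,hpgtd] add [ejy,wlbna,fzt] -> 8 lines: ezin ppa skli ejy wlbna fzt bqeg vlwqi
Hunk 3: at line 2 remove [skli,ejy] add [qxd] -> 7 lines: ezin ppa qxd wlbna fzt bqeg vlwqi
Final line count: 7

Answer: 7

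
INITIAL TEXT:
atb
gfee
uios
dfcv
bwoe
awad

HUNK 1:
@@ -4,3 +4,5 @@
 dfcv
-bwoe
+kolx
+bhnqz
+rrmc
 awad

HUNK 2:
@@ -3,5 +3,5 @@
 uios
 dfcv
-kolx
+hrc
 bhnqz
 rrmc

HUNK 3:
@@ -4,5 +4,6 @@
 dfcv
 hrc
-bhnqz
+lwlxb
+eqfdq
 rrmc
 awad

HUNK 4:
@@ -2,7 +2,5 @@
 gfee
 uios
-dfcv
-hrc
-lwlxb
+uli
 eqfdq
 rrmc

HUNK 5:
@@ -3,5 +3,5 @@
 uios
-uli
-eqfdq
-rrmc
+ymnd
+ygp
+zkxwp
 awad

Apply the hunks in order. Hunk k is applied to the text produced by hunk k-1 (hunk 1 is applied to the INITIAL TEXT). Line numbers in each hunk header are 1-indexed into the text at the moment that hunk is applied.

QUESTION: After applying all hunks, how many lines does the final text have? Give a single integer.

Hunk 1: at line 4 remove [bwoe] add [kolx,bhnqz,rrmc] -> 8 lines: atb gfee uios dfcv kolx bhnqz rrmc awad
Hunk 2: at line 3 remove [kolx] add [hrc] -> 8 lines: atb gfee uios dfcv hrc bhnqz rrmc awad
Hunk 3: at line 4 remove [bhnqz] add [lwlxb,eqfdq] -> 9 lines: atb gfee uios dfcv hrc lwlxb eqfdq rrmc awad
Hunk 4: at line 2 remove [dfcv,hrc,lwlxb] add [uli] -> 7 lines: atb gfee uios uli eqfdq rrmc awad
Hunk 5: at line 3 remove [uli,eqfdq,rrmc] add [ymnd,ygp,zkxwp] -> 7 lines: atb gfee uios ymnd ygp zkxwp awad
Final line count: 7

Answer: 7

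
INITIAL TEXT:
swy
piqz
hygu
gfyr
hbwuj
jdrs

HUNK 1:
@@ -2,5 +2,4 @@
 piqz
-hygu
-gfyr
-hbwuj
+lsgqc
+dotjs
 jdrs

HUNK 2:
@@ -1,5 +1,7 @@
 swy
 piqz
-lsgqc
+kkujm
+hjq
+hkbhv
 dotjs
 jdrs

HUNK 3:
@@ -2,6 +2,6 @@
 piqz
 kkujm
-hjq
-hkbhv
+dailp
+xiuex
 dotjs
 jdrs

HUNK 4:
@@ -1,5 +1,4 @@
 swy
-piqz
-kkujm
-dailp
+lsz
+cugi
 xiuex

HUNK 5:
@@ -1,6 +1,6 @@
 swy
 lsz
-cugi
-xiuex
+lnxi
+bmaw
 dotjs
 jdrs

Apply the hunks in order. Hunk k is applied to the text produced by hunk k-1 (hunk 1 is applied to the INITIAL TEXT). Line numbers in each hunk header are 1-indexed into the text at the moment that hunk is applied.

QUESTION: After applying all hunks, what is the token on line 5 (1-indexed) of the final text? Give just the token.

Answer: dotjs

Derivation:
Hunk 1: at line 2 remove [hygu,gfyr,hbwuj] add [lsgqc,dotjs] -> 5 lines: swy piqz lsgqc dotjs jdrs
Hunk 2: at line 1 remove [lsgqc] add [kkujm,hjq,hkbhv] -> 7 lines: swy piqz kkujm hjq hkbhv dotjs jdrs
Hunk 3: at line 2 remove [hjq,hkbhv] add [dailp,xiuex] -> 7 lines: swy piqz kkujm dailp xiuex dotjs jdrs
Hunk 4: at line 1 remove [piqz,kkujm,dailp] add [lsz,cugi] -> 6 lines: swy lsz cugi xiuex dotjs jdrs
Hunk 5: at line 1 remove [cugi,xiuex] add [lnxi,bmaw] -> 6 lines: swy lsz lnxi bmaw dotjs jdrs
Final line 5: dotjs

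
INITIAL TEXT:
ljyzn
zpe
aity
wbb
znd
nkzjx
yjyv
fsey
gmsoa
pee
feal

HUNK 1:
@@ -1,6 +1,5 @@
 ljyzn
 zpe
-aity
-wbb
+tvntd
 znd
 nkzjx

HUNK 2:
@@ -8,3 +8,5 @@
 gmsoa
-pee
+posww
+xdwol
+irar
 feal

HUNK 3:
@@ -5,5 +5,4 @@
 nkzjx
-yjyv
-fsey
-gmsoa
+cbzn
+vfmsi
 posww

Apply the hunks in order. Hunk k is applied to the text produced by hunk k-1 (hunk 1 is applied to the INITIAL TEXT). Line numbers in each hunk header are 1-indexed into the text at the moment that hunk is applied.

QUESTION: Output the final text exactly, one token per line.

Answer: ljyzn
zpe
tvntd
znd
nkzjx
cbzn
vfmsi
posww
xdwol
irar
feal

Derivation:
Hunk 1: at line 1 remove [aity,wbb] add [tvntd] -> 10 lines: ljyzn zpe tvntd znd nkzjx yjyv fsey gmsoa pee feal
Hunk 2: at line 8 remove [pee] add [posww,xdwol,irar] -> 12 lines: ljyzn zpe tvntd znd nkzjx yjyv fsey gmsoa posww xdwol irar feal
Hunk 3: at line 5 remove [yjyv,fsey,gmsoa] add [cbzn,vfmsi] -> 11 lines: ljyzn zpe tvntd znd nkzjx cbzn vfmsi posww xdwol irar feal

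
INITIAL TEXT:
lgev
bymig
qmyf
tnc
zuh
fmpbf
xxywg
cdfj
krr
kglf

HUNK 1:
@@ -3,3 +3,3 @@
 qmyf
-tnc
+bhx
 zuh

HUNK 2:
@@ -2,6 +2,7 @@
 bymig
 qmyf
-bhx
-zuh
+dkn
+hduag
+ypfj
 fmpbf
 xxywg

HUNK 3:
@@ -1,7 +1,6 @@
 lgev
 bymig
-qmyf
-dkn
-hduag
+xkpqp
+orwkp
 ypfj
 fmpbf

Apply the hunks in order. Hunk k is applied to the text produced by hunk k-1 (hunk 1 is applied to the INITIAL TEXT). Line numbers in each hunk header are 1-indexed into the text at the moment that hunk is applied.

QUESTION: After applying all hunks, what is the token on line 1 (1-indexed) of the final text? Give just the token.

Hunk 1: at line 3 remove [tnc] add [bhx] -> 10 lines: lgev bymig qmyf bhx zuh fmpbf xxywg cdfj krr kglf
Hunk 2: at line 2 remove [bhx,zuh] add [dkn,hduag,ypfj] -> 11 lines: lgev bymig qmyf dkn hduag ypfj fmpbf xxywg cdfj krr kglf
Hunk 3: at line 1 remove [qmyf,dkn,hduag] add [xkpqp,orwkp] -> 10 lines: lgev bymig xkpqp orwkp ypfj fmpbf xxywg cdfj krr kglf
Final line 1: lgev

Answer: lgev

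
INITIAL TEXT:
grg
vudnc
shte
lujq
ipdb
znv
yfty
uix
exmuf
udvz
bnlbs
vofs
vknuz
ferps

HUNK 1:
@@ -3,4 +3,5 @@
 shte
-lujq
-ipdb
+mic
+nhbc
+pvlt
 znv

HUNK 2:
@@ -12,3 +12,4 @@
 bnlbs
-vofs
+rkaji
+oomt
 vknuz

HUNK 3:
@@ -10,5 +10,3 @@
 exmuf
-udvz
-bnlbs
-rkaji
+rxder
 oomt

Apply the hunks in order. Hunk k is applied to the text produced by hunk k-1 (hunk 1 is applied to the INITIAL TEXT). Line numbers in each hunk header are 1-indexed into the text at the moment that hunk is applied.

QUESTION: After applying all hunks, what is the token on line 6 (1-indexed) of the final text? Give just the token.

Answer: pvlt

Derivation:
Hunk 1: at line 3 remove [lujq,ipdb] add [mic,nhbc,pvlt] -> 15 lines: grg vudnc shte mic nhbc pvlt znv yfty uix exmuf udvz bnlbs vofs vknuz ferps
Hunk 2: at line 12 remove [vofs] add [rkaji,oomt] -> 16 lines: grg vudnc shte mic nhbc pvlt znv yfty uix exmuf udvz bnlbs rkaji oomt vknuz ferps
Hunk 3: at line 10 remove [udvz,bnlbs,rkaji] add [rxder] -> 14 lines: grg vudnc shte mic nhbc pvlt znv yfty uix exmuf rxder oomt vknuz ferps
Final line 6: pvlt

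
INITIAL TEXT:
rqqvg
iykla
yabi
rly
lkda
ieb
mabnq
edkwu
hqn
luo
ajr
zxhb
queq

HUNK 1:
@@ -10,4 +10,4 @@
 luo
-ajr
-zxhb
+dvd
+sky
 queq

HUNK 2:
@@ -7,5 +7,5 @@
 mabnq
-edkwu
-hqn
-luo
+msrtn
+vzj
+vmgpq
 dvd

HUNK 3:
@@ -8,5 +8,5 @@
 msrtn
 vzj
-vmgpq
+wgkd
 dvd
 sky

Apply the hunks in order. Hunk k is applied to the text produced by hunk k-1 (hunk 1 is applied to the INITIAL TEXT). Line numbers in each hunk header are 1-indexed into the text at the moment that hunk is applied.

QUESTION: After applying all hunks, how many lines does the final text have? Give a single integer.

Hunk 1: at line 10 remove [ajr,zxhb] add [dvd,sky] -> 13 lines: rqqvg iykla yabi rly lkda ieb mabnq edkwu hqn luo dvd sky queq
Hunk 2: at line 7 remove [edkwu,hqn,luo] add [msrtn,vzj,vmgpq] -> 13 lines: rqqvg iykla yabi rly lkda ieb mabnq msrtn vzj vmgpq dvd sky queq
Hunk 3: at line 8 remove [vmgpq] add [wgkd] -> 13 lines: rqqvg iykla yabi rly lkda ieb mabnq msrtn vzj wgkd dvd sky queq
Final line count: 13

Answer: 13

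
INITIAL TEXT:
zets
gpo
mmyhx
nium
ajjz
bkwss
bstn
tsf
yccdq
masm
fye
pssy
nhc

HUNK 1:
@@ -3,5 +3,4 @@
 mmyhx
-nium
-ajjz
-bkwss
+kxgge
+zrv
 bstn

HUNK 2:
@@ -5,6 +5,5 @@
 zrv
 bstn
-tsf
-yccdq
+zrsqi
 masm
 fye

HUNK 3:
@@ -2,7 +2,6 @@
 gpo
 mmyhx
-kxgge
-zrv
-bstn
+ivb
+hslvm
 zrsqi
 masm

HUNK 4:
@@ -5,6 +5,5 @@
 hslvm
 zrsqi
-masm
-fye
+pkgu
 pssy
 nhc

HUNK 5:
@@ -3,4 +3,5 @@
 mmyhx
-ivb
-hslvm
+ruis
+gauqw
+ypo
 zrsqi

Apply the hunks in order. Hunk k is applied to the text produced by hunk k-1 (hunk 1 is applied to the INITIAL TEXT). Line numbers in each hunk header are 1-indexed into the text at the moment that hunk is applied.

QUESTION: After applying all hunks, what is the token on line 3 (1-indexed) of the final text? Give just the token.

Hunk 1: at line 3 remove [nium,ajjz,bkwss] add [kxgge,zrv] -> 12 lines: zets gpo mmyhx kxgge zrv bstn tsf yccdq masm fye pssy nhc
Hunk 2: at line 5 remove [tsf,yccdq] add [zrsqi] -> 11 lines: zets gpo mmyhx kxgge zrv bstn zrsqi masm fye pssy nhc
Hunk 3: at line 2 remove [kxgge,zrv,bstn] add [ivb,hslvm] -> 10 lines: zets gpo mmyhx ivb hslvm zrsqi masm fye pssy nhc
Hunk 4: at line 5 remove [masm,fye] add [pkgu] -> 9 lines: zets gpo mmyhx ivb hslvm zrsqi pkgu pssy nhc
Hunk 5: at line 3 remove [ivb,hslvm] add [ruis,gauqw,ypo] -> 10 lines: zets gpo mmyhx ruis gauqw ypo zrsqi pkgu pssy nhc
Final line 3: mmyhx

Answer: mmyhx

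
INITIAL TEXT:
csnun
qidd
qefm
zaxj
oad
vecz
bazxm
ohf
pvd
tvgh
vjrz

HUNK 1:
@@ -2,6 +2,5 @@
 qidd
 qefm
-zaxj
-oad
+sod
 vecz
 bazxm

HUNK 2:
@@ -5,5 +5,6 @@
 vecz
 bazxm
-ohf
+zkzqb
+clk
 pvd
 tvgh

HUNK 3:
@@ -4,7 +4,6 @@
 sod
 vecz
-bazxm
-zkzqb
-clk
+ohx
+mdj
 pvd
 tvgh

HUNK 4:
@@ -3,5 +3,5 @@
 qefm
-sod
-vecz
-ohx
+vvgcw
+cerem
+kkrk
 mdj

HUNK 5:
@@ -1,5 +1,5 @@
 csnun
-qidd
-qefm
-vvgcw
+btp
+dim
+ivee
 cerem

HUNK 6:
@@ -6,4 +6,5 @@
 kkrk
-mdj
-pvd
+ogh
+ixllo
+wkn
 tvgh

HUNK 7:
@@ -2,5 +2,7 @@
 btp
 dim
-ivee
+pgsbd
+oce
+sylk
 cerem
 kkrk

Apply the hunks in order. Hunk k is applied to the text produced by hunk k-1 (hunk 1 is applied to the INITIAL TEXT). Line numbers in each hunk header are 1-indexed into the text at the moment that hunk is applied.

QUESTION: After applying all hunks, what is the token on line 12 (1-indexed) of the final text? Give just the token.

Hunk 1: at line 2 remove [zaxj,oad] add [sod] -> 10 lines: csnun qidd qefm sod vecz bazxm ohf pvd tvgh vjrz
Hunk 2: at line 5 remove [ohf] add [zkzqb,clk] -> 11 lines: csnun qidd qefm sod vecz bazxm zkzqb clk pvd tvgh vjrz
Hunk 3: at line 4 remove [bazxm,zkzqb,clk] add [ohx,mdj] -> 10 lines: csnun qidd qefm sod vecz ohx mdj pvd tvgh vjrz
Hunk 4: at line 3 remove [sod,vecz,ohx] add [vvgcw,cerem,kkrk] -> 10 lines: csnun qidd qefm vvgcw cerem kkrk mdj pvd tvgh vjrz
Hunk 5: at line 1 remove [qidd,qefm,vvgcw] add [btp,dim,ivee] -> 10 lines: csnun btp dim ivee cerem kkrk mdj pvd tvgh vjrz
Hunk 6: at line 6 remove [mdj,pvd] add [ogh,ixllo,wkn] -> 11 lines: csnun btp dim ivee cerem kkrk ogh ixllo wkn tvgh vjrz
Hunk 7: at line 2 remove [ivee] add [pgsbd,oce,sylk] -> 13 lines: csnun btp dim pgsbd oce sylk cerem kkrk ogh ixllo wkn tvgh vjrz
Final line 12: tvgh

Answer: tvgh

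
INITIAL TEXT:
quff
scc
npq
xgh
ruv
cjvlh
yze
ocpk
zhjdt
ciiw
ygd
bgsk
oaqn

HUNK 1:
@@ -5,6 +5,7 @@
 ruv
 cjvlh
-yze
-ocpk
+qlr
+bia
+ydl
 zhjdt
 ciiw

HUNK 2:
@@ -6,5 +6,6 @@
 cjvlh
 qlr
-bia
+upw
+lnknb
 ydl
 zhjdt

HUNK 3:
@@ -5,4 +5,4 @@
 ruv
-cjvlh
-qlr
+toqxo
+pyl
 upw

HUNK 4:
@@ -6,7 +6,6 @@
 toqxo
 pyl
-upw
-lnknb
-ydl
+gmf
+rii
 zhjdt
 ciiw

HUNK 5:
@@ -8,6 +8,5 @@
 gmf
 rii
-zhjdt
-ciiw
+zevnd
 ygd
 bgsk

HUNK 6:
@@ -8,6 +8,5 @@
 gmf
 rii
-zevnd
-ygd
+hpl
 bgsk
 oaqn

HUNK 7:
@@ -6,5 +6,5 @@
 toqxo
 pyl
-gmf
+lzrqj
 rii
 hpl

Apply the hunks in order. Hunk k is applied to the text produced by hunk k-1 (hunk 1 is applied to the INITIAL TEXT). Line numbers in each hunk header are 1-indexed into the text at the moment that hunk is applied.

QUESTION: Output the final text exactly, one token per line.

Hunk 1: at line 5 remove [yze,ocpk] add [qlr,bia,ydl] -> 14 lines: quff scc npq xgh ruv cjvlh qlr bia ydl zhjdt ciiw ygd bgsk oaqn
Hunk 2: at line 6 remove [bia] add [upw,lnknb] -> 15 lines: quff scc npq xgh ruv cjvlh qlr upw lnknb ydl zhjdt ciiw ygd bgsk oaqn
Hunk 3: at line 5 remove [cjvlh,qlr] add [toqxo,pyl] -> 15 lines: quff scc npq xgh ruv toqxo pyl upw lnknb ydl zhjdt ciiw ygd bgsk oaqn
Hunk 4: at line 6 remove [upw,lnknb,ydl] add [gmf,rii] -> 14 lines: quff scc npq xgh ruv toqxo pyl gmf rii zhjdt ciiw ygd bgsk oaqn
Hunk 5: at line 8 remove [zhjdt,ciiw] add [zevnd] -> 13 lines: quff scc npq xgh ruv toqxo pyl gmf rii zevnd ygd bgsk oaqn
Hunk 6: at line 8 remove [zevnd,ygd] add [hpl] -> 12 lines: quff scc npq xgh ruv toqxo pyl gmf rii hpl bgsk oaqn
Hunk 7: at line 6 remove [gmf] add [lzrqj] -> 12 lines: quff scc npq xgh ruv toqxo pyl lzrqj rii hpl bgsk oaqn

Answer: quff
scc
npq
xgh
ruv
toqxo
pyl
lzrqj
rii
hpl
bgsk
oaqn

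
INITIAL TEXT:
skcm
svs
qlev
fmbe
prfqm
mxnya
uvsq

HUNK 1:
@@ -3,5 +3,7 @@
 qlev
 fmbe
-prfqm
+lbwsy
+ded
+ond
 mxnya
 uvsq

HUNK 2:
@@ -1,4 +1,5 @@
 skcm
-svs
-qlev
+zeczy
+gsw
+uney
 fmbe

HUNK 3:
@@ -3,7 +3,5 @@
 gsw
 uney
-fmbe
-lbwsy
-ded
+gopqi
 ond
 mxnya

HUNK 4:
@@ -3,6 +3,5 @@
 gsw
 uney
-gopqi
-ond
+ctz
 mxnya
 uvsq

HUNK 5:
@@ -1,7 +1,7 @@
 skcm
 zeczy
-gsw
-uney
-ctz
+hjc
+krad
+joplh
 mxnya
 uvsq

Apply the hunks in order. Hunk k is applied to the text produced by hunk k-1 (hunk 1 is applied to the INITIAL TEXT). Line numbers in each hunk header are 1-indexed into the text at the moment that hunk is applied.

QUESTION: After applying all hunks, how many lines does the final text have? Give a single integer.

Answer: 7

Derivation:
Hunk 1: at line 3 remove [prfqm] add [lbwsy,ded,ond] -> 9 lines: skcm svs qlev fmbe lbwsy ded ond mxnya uvsq
Hunk 2: at line 1 remove [svs,qlev] add [zeczy,gsw,uney] -> 10 lines: skcm zeczy gsw uney fmbe lbwsy ded ond mxnya uvsq
Hunk 3: at line 3 remove [fmbe,lbwsy,ded] add [gopqi] -> 8 lines: skcm zeczy gsw uney gopqi ond mxnya uvsq
Hunk 4: at line 3 remove [gopqi,ond] add [ctz] -> 7 lines: skcm zeczy gsw uney ctz mxnya uvsq
Hunk 5: at line 1 remove [gsw,uney,ctz] add [hjc,krad,joplh] -> 7 lines: skcm zeczy hjc krad joplh mxnya uvsq
Final line count: 7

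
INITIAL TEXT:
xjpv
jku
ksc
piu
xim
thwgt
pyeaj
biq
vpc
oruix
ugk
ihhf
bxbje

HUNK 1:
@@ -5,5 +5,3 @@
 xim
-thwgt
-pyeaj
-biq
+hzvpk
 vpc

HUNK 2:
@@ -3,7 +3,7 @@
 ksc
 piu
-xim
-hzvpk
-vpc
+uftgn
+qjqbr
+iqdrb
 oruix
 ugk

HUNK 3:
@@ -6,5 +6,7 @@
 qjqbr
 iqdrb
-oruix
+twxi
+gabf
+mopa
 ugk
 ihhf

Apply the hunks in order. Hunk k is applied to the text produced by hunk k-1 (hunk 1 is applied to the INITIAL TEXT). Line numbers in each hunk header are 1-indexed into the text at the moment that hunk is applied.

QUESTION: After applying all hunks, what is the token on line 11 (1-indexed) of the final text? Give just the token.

Answer: ugk

Derivation:
Hunk 1: at line 5 remove [thwgt,pyeaj,biq] add [hzvpk] -> 11 lines: xjpv jku ksc piu xim hzvpk vpc oruix ugk ihhf bxbje
Hunk 2: at line 3 remove [xim,hzvpk,vpc] add [uftgn,qjqbr,iqdrb] -> 11 lines: xjpv jku ksc piu uftgn qjqbr iqdrb oruix ugk ihhf bxbje
Hunk 3: at line 6 remove [oruix] add [twxi,gabf,mopa] -> 13 lines: xjpv jku ksc piu uftgn qjqbr iqdrb twxi gabf mopa ugk ihhf bxbje
Final line 11: ugk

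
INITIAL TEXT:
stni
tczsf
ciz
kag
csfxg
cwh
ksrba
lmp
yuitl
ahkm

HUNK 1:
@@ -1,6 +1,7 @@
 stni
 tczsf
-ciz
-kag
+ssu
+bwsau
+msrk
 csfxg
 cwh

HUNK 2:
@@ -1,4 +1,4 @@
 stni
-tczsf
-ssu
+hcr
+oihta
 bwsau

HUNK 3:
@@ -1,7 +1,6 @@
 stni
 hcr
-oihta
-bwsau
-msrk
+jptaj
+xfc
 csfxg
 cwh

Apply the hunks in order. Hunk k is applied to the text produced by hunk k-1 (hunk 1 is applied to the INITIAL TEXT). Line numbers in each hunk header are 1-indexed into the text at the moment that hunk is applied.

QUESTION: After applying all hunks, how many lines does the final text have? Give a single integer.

Answer: 10

Derivation:
Hunk 1: at line 1 remove [ciz,kag] add [ssu,bwsau,msrk] -> 11 lines: stni tczsf ssu bwsau msrk csfxg cwh ksrba lmp yuitl ahkm
Hunk 2: at line 1 remove [tczsf,ssu] add [hcr,oihta] -> 11 lines: stni hcr oihta bwsau msrk csfxg cwh ksrba lmp yuitl ahkm
Hunk 3: at line 1 remove [oihta,bwsau,msrk] add [jptaj,xfc] -> 10 lines: stni hcr jptaj xfc csfxg cwh ksrba lmp yuitl ahkm
Final line count: 10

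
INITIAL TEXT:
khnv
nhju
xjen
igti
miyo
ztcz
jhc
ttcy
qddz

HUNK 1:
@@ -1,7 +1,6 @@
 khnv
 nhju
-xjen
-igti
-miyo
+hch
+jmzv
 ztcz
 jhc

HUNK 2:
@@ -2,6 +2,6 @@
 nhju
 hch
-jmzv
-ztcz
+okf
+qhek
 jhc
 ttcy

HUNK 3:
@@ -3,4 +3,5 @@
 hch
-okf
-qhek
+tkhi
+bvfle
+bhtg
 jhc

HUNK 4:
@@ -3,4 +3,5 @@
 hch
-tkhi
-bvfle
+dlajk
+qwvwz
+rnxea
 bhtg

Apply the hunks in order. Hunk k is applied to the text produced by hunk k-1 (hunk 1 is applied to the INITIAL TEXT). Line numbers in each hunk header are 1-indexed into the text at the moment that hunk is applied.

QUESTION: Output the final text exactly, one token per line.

Hunk 1: at line 1 remove [xjen,igti,miyo] add [hch,jmzv] -> 8 lines: khnv nhju hch jmzv ztcz jhc ttcy qddz
Hunk 2: at line 2 remove [jmzv,ztcz] add [okf,qhek] -> 8 lines: khnv nhju hch okf qhek jhc ttcy qddz
Hunk 3: at line 3 remove [okf,qhek] add [tkhi,bvfle,bhtg] -> 9 lines: khnv nhju hch tkhi bvfle bhtg jhc ttcy qddz
Hunk 4: at line 3 remove [tkhi,bvfle] add [dlajk,qwvwz,rnxea] -> 10 lines: khnv nhju hch dlajk qwvwz rnxea bhtg jhc ttcy qddz

Answer: khnv
nhju
hch
dlajk
qwvwz
rnxea
bhtg
jhc
ttcy
qddz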